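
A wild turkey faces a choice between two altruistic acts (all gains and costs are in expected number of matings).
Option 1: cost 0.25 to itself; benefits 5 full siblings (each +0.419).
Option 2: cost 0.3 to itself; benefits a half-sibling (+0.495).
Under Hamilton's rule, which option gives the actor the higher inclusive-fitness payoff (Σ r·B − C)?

Option 1: r to a full sibling = 0.5.
Option 1: Σ r·B − C = (5·0.5·0.419) − 0.25 = 0.7975.
Option 2: r to a half-sibling = 0.25.
Option 2: Σ r·B − C = (1·0.25·0.495) − 0.3 = -0.17625.
Option 1 has the higher net inclusive-fitness payoff.

Option 1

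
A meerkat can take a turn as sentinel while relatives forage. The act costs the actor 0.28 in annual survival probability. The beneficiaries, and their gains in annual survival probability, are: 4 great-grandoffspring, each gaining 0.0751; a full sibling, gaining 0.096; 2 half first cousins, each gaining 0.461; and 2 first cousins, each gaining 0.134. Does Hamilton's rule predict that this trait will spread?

No

Hamilton's rule: the trait is favored when the sum of r·B over every recipient exceeds the actor's cost C.
r to a great-grandoffspring = 1/8 (three parent–offspring links: r = (1/2)^3 = 1/8).
r to a full sibling = 1/2 (full sibs share both parents — two paths of length 2: r = 2·(1/2)^2 = 1/2).
r to a half first cousin = 1/16 (half first cousins share one grandparent — one path of length 4: r = (1/2)^4 = 1/16).
r to a first cousin = 0.125 (first cousins share one grandparent pair — two paths of length 4: r = 2·(1/2)^4 = 1/8).
Summing one r·B term per recipient: 4·0.125·0.0751 + 1·0.5·0.096 + 2·0.0625·0.461 + 2·0.125·0.134 = 0.176675.
0.176675 < 0.28: the indirect benefit is less than the cost.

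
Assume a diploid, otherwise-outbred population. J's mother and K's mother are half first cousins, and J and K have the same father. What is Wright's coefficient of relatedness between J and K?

Wright's path rule: contributions from independent ancestry routes add.
J and K are related in two ways: half second cousins through their mothers (r = 1/64) and half-sibs through their shared father (r = 1/4).
r = 1/64 + 1/4 = 0.265625.

0.265625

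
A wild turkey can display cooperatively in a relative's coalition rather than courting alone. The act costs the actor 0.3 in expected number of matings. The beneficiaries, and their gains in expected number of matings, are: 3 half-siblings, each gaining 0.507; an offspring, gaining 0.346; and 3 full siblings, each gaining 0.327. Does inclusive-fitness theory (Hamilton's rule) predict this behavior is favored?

Hamilton's rule: the trait is favored when the sum of r·B over every recipient exceeds the actor's cost C.
r to a half-sibling = 1/4 (half-sibs share one parent — one path of length 2: r = (1/2)^2 = 1/4).
r to an offspring = 0.5 (one parent–offspring link: r = (1/2)^1 = 1/2).
r to a full sibling = 1/2 (full sibs share both parents — two paths of length 2: r = 2·(1/2)^2 = 1/2).
Summing one r·B term per recipient: 3·0.25·0.507 + 1·0.5·0.346 + 3·0.5·0.327 = 1.04375.
1.04375 > 0.3: the indirect benefit exceeds the cost.

Yes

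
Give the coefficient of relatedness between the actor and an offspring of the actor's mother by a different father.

0.25

Each parent–offspring link contributes a factor of 1/2, and independent paths through distinct common ancestors add.
Half-sibs share one parent — one path of length 2: r = (1/2)^2 = 1/4.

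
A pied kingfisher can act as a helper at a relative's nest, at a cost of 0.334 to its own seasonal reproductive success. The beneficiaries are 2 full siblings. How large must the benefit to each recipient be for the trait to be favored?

r to a full sibling = 1/2 (full sibs share both parents — two paths of length 2: r = 2·(1/2)^2 = 1/2).
Hamilton's rule with n recipients of equal r: n·r·B > C, so B > C/(n·r) = 0.334/(2·0.5) = 0.334.

0.334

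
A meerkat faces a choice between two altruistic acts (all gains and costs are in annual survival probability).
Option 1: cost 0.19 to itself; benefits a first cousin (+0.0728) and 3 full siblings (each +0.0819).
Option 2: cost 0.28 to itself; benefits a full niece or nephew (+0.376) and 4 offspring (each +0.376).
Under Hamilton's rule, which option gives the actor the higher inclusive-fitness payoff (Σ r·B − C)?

Option 1: r to a first cousin = 0.125.
Option 1: r to a full sibling = 0.5.
Option 1: Σ r·B − C = (1·0.125·0.0728 + 3·0.5·0.0819) − 0.19 = -0.05805.
Option 2: r to a full niece or nephew = 0.25.
Option 2: r to an offspring = 0.5.
Option 2: Σ r·B − C = (1·0.25·0.376 + 4·0.5·0.376) − 0.28 = 0.566.
Option 2 has the higher net inclusive-fitness payoff.

Option 2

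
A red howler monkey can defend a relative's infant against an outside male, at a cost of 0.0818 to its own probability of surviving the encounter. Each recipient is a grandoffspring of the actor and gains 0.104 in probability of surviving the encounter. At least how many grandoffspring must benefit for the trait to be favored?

4

r to a grandoffspring = 0.25 (two parent–offspring links: r = (1/2)^2 = 1/4).
Hamilton's rule: n·r·B > C  ⇒  n > C/(r·B) = 0.0818/(0.25·0.104) = 3.146.
The smallest integer exceeding 3.146 is 4.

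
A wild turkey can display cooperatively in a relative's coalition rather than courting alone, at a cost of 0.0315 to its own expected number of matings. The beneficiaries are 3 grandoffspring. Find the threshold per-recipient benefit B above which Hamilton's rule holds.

0.042

r to a grandoffspring = 0.25 (two parent–offspring links: r = (1/2)^2 = 1/4).
Hamilton's rule with n recipients of equal r: n·r·B > C, so B > C/(n·r) = 0.0315/(3·0.25) = 0.042.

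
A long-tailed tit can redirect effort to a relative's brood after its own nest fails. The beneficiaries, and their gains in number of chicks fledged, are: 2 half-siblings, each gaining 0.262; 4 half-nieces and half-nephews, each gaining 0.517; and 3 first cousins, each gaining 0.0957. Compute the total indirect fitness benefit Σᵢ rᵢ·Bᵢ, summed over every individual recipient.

0.4253875

r to a half-sibling = 0.25 (half-sibs share one parent — one path of length 2: r = (1/2)^2 = 1/4).
r to a half-niece or half-nephew = 0.125 (half-aunt/uncle↔niece/nephew: one path of length 3: r = (1/2)^3 = 1/8).
r to a first cousin = 1/8 (first cousins share one grandparent pair — two paths of length 4: r = 2·(1/2)^4 = 1/8).
Summing one r·B term per recipient: 2·0.25·0.262 + 4·0.125·0.517 + 3·0.125·0.0957 = 0.4253875.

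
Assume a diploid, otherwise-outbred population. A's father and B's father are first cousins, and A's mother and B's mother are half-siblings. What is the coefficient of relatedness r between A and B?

0.09375

With two independent routes of shared ancestry, r is the sum of the two contributions.
A and B are related in two ways: second cousins through their fathers (r = 1/32) and half first cousins through their mothers (r = 1/16).
r = 1/32 + 1/16 = 3/32 = 0.09375.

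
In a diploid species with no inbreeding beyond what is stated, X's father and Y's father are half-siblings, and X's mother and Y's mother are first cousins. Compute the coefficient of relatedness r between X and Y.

Independent pedigree routes through distinct common ancestors add.
X and Y are related in two ways: half first cousins through their fathers (r = 1/16) and second cousins through their mothers (r = 1/32).
r = 1/16 + 1/32 = 3/32 = 0.09375.

0.09375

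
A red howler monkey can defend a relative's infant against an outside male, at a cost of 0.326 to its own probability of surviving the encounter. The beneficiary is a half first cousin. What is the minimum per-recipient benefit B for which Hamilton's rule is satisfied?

r to a half first cousin = 1/16 (half first cousins share one grandparent — one path of length 4: r = (1/2)^4 = 1/16).
Hamilton's rule with n recipients of equal r: n·r·B > C, so B > C/(n·r) = 0.326/(1·0.0625) = 5.216.

5.216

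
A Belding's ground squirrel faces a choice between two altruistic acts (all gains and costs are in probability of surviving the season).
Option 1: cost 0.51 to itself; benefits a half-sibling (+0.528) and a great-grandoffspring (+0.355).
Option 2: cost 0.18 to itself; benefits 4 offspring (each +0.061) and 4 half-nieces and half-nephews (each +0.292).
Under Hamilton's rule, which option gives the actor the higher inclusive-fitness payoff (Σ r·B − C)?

Option 2

Option 1: r to a half-sibling = 0.25.
Option 1: r to a great-grandoffspring = 0.125.
Option 1: Σ r·B − C = (1·0.25·0.528 + 1·0.125·0.355) − 0.51 = -0.333625.
Option 2: r to an offspring = 0.5.
Option 2: r to a half-niece or half-nephew = 0.125.
Option 2: Σ r·B − C = (4·0.5·0.061 + 4·0.125·0.292) − 0.18 = 0.088.
Option 2 has the higher net inclusive-fitness payoff.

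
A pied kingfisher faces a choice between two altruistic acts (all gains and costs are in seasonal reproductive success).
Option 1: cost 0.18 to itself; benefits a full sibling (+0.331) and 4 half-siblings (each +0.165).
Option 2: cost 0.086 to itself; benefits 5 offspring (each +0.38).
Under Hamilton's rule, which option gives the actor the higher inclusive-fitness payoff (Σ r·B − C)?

Option 2

Option 1: r to a full sibling = 0.5.
Option 1: r to a half-sibling = 0.25.
Option 1: Σ r·B − C = (1·0.5·0.331 + 4·0.25·0.165) − 0.18 = 0.1505.
Option 2: r to an offspring = 0.5.
Option 2: Σ r·B − C = (5·0.5·0.38) − 0.086 = 0.864.
Option 2 has the higher net inclusive-fitness payoff.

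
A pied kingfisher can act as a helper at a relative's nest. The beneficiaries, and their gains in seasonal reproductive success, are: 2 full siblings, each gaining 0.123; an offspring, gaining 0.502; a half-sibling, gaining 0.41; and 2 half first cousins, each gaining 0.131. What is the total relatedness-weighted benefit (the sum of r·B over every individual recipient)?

0.492875

r to a full sibling = 0.5 (full sibs share both parents — two paths of length 2: r = 2·(1/2)^2 = 1/2).
r to an offspring = 1/2 (one parent–offspring link: r = (1/2)^1 = 1/2).
r to a half-sibling = 0.25 (half-sibs share one parent — one path of length 2: r = (1/2)^2 = 1/4).
r to a half first cousin = 1/16 (half first cousins share one grandparent — one path of length 4: r = (1/2)^4 = 1/16).
Summing one r·B term per recipient: 2·0.5·0.123 + 1·0.5·0.502 + 1·0.25·0.41 + 2·0.0625·0.131 = 0.492875.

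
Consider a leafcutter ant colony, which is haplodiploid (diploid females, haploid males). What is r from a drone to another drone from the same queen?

Haploid brothers each carry a random half of the queen's diploid genome, so on average they share half: r = 1/2.

0.5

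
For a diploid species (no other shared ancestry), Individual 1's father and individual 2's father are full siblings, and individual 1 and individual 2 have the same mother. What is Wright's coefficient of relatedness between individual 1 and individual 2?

0.375

Independent pedigree routes through distinct common ancestors add.
Individual 1 and individual 2 are related in two ways: first cousins through their fathers (r = 1/8) and half-sibs through their shared mother (r = 1/4).
r = 1/8 + 1/4 = 0.375.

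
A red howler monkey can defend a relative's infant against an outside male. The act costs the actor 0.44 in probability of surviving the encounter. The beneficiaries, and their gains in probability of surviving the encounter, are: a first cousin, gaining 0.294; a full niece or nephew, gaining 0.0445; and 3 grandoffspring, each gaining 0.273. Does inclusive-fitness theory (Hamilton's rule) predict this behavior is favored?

No

Hamilton's rule: the trait is favored when the sum of r·B over every recipient exceeds the actor's cost C.
r to a first cousin = 0.125 (first cousins share one grandparent pair — two paths of length 4: r = 2·(1/2)^4 = 1/8).
r to a full niece or nephew = 1/4 (full aunt/uncle↔niece/nephew: two paths of length 3 through the shared grandparent pair: r = 2·(1/2)^3 = 1/4).
r to a grandoffspring = 0.25 (two parent–offspring links: r = (1/2)^2 = 1/4).
Summing one r·B term per recipient: 1·0.125·0.294 + 1·0.25·0.0445 + 3·0.25·0.273 = 0.252625.
0.252625 < 0.44: the indirect benefit is less than the cost.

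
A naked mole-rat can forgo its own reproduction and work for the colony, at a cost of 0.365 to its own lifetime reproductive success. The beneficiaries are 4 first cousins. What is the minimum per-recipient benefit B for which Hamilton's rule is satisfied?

r to a first cousin = 0.125 (first cousins share one grandparent pair — two paths of length 4: r = 2·(1/2)^4 = 1/8).
Hamilton's rule with n recipients of equal r: n·r·B > C, so B > C/(n·r) = 0.365/(4·0.125) = 0.73.

0.73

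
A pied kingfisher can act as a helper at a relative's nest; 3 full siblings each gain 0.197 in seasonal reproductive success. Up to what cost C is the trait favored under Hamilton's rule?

0.2955

r to a full sibling = 0.5 (full sibs share both parents — two paths of length 2: r = 2·(1/2)^2 = 1/2).
Hamilton's rule: n·r·B > C, so the trait is favored while C < n·r·B = 3·0.5·0.197 = 0.2955.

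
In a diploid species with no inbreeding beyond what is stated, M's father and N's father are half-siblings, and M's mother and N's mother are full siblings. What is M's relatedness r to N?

0.1875

With two independent routes of shared ancestry, r is the sum of the two contributions.
M and N are related in two ways: half first cousins through their fathers (r = 1/16) and first cousins through their mothers (r = 1/8).
r = 1/16 + 1/8 = 3/16 = 0.1875.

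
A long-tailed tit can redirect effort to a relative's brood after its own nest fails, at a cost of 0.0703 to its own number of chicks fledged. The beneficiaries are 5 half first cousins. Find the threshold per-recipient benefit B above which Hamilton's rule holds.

0.225

r to a half first cousin = 1/16 (half first cousins share one grandparent — one path of length 4: r = (1/2)^4 = 1/16).
Hamilton's rule with n recipients of equal r: n·r·B > C, so B > C/(n·r) = 0.0703/(5·0.0625) = 0.225.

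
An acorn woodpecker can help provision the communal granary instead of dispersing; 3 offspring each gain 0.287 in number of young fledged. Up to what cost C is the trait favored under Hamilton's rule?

r to an offspring = 0.5 (one parent–offspring link: r = (1/2)^1 = 1/2).
Hamilton's rule: n·r·B > C, so the trait is favored while C < n·r·B = 3·0.5·0.287 = 0.4305.

0.4305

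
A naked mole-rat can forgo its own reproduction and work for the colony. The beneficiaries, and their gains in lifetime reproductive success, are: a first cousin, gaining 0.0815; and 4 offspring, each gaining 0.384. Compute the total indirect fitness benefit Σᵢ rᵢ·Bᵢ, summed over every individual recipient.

r to a first cousin = 1/8 (first cousins share one grandparent pair — two paths of length 4: r = 2·(1/2)^4 = 1/8).
r to an offspring = 1/2 (one parent–offspring link: r = (1/2)^1 = 1/2).
Summing one r·B term per recipient: 1·0.125·0.0815 + 4·0.5·0.384 = 0.7781875.

0.7781875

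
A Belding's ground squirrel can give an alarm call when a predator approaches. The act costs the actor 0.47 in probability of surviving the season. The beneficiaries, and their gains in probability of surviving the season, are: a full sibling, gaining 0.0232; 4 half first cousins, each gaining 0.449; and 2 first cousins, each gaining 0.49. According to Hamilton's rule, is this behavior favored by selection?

Hamilton's rule: the trait is favored when the sum of r·B over every recipient exceeds the actor's cost C.
r to a full sibling = 1/2 (full sibs share both parents — two paths of length 2: r = 2·(1/2)^2 = 1/2).
r to a half first cousin = 1/16 (half first cousins share one grandparent — one path of length 4: r = (1/2)^4 = 1/16).
r to a first cousin = 0.125 (first cousins share one grandparent pair — two paths of length 4: r = 2·(1/2)^4 = 1/8).
Summing one r·B term per recipient: 1·0.5·0.0232 + 4·0.0625·0.449 + 2·0.125·0.49 = 0.24635.
0.24635 < 0.47: the indirect benefit is less than the cost.

No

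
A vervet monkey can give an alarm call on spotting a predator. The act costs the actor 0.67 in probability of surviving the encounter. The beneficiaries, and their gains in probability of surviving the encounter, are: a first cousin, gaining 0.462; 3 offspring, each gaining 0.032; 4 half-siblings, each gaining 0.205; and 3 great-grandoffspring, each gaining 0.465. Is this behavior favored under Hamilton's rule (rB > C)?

No

Hamilton's rule: the trait is favored when the sum of r·B over every recipient exceeds the actor's cost C.
r to a first cousin = 1/8 (first cousins share one grandparent pair — two paths of length 4: r = 2·(1/2)^4 = 1/8).
r to an offspring = 1/2 (one parent–offspring link: r = (1/2)^1 = 1/2).
r to a half-sibling = 0.25 (half-sibs share one parent — one path of length 2: r = (1/2)^2 = 1/4).
r to a great-grandoffspring = 1/8 (three parent–offspring links: r = (1/2)^3 = 1/8).
Summing one r·B term per recipient: 1·0.125·0.462 + 3·0.5·0.032 + 4·0.25·0.205 + 3·0.125·0.465 = 0.485125.
0.485125 < 0.67: the indirect benefit is less than the cost.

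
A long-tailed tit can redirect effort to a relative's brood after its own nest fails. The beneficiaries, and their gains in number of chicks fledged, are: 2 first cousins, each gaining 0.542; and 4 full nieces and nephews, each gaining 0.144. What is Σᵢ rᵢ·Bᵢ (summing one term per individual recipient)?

0.2795

r to a first cousin = 0.125 (first cousins share one grandparent pair — two paths of length 4: r = 2·(1/2)^4 = 1/8).
r to a full niece or nephew = 1/4 (full aunt/uncle↔niece/nephew: two paths of length 3 through the shared grandparent pair: r = 2·(1/2)^3 = 1/4).
Summing one r·B term per recipient: 2·0.125·0.542 + 4·0.25·0.144 = 0.2795.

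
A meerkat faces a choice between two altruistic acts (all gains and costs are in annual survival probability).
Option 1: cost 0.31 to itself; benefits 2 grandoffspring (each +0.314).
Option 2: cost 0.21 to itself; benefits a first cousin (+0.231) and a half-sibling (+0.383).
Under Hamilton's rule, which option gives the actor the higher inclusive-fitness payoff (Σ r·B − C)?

Option 1: r to a grandoffspring = 0.25.
Option 1: Σ r·B − C = (2·0.25·0.314) − 0.31 = -0.153.
Option 2: r to a first cousin = 0.125.
Option 2: r to a half-sibling = 0.25.
Option 2: Σ r·B − C = (1·0.125·0.231 + 1·0.25·0.383) − 0.21 = -0.085375.
Option 2 has the higher net inclusive-fitness payoff.

Option 2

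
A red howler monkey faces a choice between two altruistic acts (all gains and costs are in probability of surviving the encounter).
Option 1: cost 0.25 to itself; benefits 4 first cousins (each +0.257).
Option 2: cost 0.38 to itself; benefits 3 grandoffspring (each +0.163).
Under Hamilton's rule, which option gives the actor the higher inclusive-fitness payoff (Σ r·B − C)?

Option 1

Option 1: r to a first cousin = 0.125.
Option 1: Σ r·B − C = (4·0.125·0.257) − 0.25 = -0.1215.
Option 2: r to a grandoffspring = 0.25.
Option 2: Σ r·B − C = (3·0.25·0.163) − 0.38 = -0.25775.
Option 1 has the higher net inclusive-fitness payoff.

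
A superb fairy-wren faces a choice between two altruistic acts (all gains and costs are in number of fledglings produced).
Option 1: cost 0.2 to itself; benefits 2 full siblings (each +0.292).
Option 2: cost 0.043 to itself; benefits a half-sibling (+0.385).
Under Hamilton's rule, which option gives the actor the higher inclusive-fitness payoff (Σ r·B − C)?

Option 1

Option 1: r to a full sibling = 0.5.
Option 1: Σ r·B − C = (2·0.5·0.292) − 0.2 = 0.092.
Option 2: r to a half-sibling = 0.25.
Option 2: Σ r·B − C = (1·0.25·0.385) − 0.043 = 0.05325.
Option 1 has the higher net inclusive-fitness payoff.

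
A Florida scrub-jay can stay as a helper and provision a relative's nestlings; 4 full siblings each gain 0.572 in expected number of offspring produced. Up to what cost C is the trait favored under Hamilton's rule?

1.144

r to a full sibling = 1/2 (full sibs share both parents — two paths of length 2: r = 2·(1/2)^2 = 1/2).
Hamilton's rule: n·r·B > C, so the trait is favored while C < n·r·B = 4·0.5·0.572 = 1.144.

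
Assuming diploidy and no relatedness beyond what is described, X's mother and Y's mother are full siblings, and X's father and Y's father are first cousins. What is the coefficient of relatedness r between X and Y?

0.15625

Relatedness sums over independent paths through distinct common ancestors.
X and Y are related in two ways: first cousins through their mothers (r = 1/8) and second cousins through their fathers (r = 1/32).
r = 1/8 + 1/32 = 0.15625.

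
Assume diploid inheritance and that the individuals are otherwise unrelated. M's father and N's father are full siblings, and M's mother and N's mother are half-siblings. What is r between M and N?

Independent pedigree routes through distinct common ancestors add.
M and N are related in two ways: first cousins through their fathers (r = 1/8) and half first cousins through their mothers (r = 1/16).
r = 1/8 + 1/16 = 3/16 = 0.1875.

0.1875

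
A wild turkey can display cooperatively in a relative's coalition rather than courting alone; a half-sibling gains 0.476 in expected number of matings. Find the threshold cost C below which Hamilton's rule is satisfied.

0.119

r to a half-sibling = 0.25 (half-sibs share one parent — one path of length 2: r = (1/2)^2 = 1/4).
Hamilton's rule: n·r·B > C, so the trait is favored while C < n·r·B = 1·0.25·0.476 = 0.119.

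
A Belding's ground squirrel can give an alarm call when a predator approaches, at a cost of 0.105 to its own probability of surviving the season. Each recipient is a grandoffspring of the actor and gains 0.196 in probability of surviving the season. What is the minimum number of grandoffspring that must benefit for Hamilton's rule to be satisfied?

3

r to a grandoffspring = 1/4 (two parent–offspring links: r = (1/2)^2 = 1/4).
Hamilton's rule: n·r·B > C  ⇒  n > C/(r·B) = 0.105/(0.25·0.196) = 2.143.
The smallest integer exceeding 2.143 is 3.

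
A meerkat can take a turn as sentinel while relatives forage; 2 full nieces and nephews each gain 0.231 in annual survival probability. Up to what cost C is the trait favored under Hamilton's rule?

0.1155

r to a full niece or nephew = 1/4 (full aunt/uncle↔niece/nephew: two paths of length 3 through the shared grandparent pair: r = 2·(1/2)^3 = 1/4).
Hamilton's rule: n·r·B > C, so the trait is favored while C < n·r·B = 2·0.25·0.231 = 0.1155.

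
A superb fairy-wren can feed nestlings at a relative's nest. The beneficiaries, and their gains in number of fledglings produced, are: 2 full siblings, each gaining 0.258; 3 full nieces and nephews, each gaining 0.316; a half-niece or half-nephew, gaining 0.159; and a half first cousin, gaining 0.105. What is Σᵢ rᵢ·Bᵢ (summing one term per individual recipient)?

0.5214375

r to a full sibling = 1/2 (full sibs share both parents — two paths of length 2: r = 2·(1/2)^2 = 1/2).
r to a full niece or nephew = 1/4 (full aunt/uncle↔niece/nephew: two paths of length 3 through the shared grandparent pair: r = 2·(1/2)^3 = 1/4).
r to a half-niece or half-nephew = 1/8 (half-aunt/uncle↔niece/nephew: one path of length 3: r = (1/2)^3 = 1/8).
r to a half first cousin = 0.0625 (half first cousins share one grandparent — one path of length 4: r = (1/2)^4 = 1/16).
Summing one r·B term per recipient: 2·0.5·0.258 + 3·0.25·0.316 + 1·0.125·0.159 + 1·0.0625·0.105 = 0.5214375.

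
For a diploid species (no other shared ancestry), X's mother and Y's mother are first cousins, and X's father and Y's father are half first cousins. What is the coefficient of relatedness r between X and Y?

Independent pedigree routes through distinct common ancestors add.
X and Y are related in two ways: second cousins through their mothers (r = 1/32) and half second cousins through their fathers (r = 1/64).
r = 1/32 + 1/64 = 3/64 = 0.046875.

0.046875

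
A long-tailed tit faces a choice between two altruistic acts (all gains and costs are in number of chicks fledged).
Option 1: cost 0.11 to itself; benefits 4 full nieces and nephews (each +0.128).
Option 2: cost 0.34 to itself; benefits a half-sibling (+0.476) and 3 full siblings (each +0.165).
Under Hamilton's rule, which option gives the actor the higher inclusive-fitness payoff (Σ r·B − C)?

Option 2

Option 1: r to a full niece or nephew = 0.25.
Option 1: Σ r·B − C = (4·0.25·0.128) − 0.11 = 0.018.
Option 2: r to a half-sibling = 0.25.
Option 2: r to a full sibling = 0.5.
Option 2: Σ r·B − C = (1·0.25·0.476 + 3·0.5·0.165) − 0.34 = 0.0265.
Option 2 has the higher net inclusive-fitness payoff.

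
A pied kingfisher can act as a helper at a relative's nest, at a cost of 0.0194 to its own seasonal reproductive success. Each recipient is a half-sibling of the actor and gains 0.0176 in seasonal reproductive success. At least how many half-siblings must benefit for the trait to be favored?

r to a half-sibling = 0.25 (half-sibs share one parent — one path of length 2: r = (1/2)^2 = 1/4).
Hamilton's rule: n·r·B > C  ⇒  n > C/(r·B) = 0.0194/(0.25·0.0176) = 4.409.
The smallest integer exceeding 4.409 is 5.

5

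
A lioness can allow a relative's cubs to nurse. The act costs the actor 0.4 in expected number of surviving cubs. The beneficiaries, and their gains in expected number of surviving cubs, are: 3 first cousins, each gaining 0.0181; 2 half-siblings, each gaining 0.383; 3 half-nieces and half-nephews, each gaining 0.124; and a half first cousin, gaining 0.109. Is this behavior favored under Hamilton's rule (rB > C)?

No

Hamilton's rule: the trait is favored when the sum of r·B over every recipient exceeds the actor's cost C.
r to a first cousin = 1/8 (first cousins share one grandparent pair — two paths of length 4: r = 2·(1/2)^4 = 1/8).
r to a half-sibling = 0.25 (half-sibs share one parent — one path of length 2: r = (1/2)^2 = 1/4).
r to a half-niece or half-nephew = 1/8 (half-aunt/uncle↔niece/nephew: one path of length 3: r = (1/2)^3 = 1/8).
r to a half first cousin = 0.0625 (half first cousins share one grandparent — one path of length 4: r = (1/2)^4 = 1/16).
Summing one r·B term per recipient: 3·0.125·0.0181 + 2·0.25·0.383 + 3·0.125·0.124 + 1·0.0625·0.109 = 0.2516.
0.2516 < 0.4: the indirect benefit is less than the cost.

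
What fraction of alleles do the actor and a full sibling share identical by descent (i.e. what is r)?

Each parent–offspring link contributes a factor of 1/2, and independent paths through distinct common ancestors add.
Full sibs share both parents — two paths of length 2: r = 2·(1/2)^2 = 1/2.

0.5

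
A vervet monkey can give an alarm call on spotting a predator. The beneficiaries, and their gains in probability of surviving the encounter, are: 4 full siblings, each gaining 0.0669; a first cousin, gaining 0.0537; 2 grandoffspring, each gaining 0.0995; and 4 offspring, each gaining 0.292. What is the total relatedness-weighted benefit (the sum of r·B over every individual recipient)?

r to a full sibling = 1/2 (full sibs share both parents — two paths of length 2: r = 2·(1/2)^2 = 1/2).
r to a first cousin = 1/8 (first cousins share one grandparent pair — two paths of length 4: r = 2·(1/2)^4 = 1/8).
r to a grandoffspring = 1/4 (two parent–offspring links: r = (1/2)^2 = 1/4).
r to an offspring = 0.5 (one parent–offspring link: r = (1/2)^1 = 1/2).
Summing one r·B term per recipient: 4·0.5·0.0669 + 1·0.125·0.0537 + 2·0.25·0.0995 + 4·0.5·0.292 = 0.7742625.

0.7742625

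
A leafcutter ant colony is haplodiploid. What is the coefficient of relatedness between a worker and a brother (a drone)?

0.25

Her haploid brother carries none of their father's genes and a random half of their mother's genome; that half matches the maternal half of her own genome with probability 1/2: r = 1/2 · 1/2 = 1/4.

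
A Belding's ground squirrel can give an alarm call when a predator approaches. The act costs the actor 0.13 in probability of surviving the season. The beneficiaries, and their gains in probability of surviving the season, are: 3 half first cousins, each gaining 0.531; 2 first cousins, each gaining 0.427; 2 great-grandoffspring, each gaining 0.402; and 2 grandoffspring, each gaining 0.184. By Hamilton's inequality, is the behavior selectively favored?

Hamilton's rule: the trait is favored when the sum of r·B over every recipient exceeds the actor's cost C.
r to a half first cousin = 1/16 (half first cousins share one grandparent — one path of length 4: r = (1/2)^4 = 1/16).
r to a first cousin = 1/8 (first cousins share one grandparent pair — two paths of length 4: r = 2·(1/2)^4 = 1/8).
r to a great-grandoffspring = 1/8 (three parent–offspring links: r = (1/2)^3 = 1/8).
r to a grandoffspring = 0.25 (two parent–offspring links: r = (1/2)^2 = 1/4).
Summing one r·B term per recipient: 3·0.0625·0.531 + 2·0.125·0.427 + 2·0.125·0.402 + 2·0.25·0.184 = 0.3988125.
0.3988125 > 0.13: the indirect benefit exceeds the cost.

Yes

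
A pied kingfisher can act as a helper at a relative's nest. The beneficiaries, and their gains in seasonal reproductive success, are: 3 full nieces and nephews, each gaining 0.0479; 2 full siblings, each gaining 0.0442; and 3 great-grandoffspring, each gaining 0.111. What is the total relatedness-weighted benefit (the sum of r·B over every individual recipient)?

r to a full niece or nephew = 1/4 (full aunt/uncle↔niece/nephew: two paths of length 3 through the shared grandparent pair: r = 2·(1/2)^3 = 1/4).
r to a full sibling = 0.5 (full sibs share both parents — two paths of length 2: r = 2·(1/2)^2 = 1/2).
r to a great-grandoffspring = 0.125 (three parent–offspring links: r = (1/2)^3 = 1/8).
Summing one r·B term per recipient: 3·0.25·0.0479 + 2·0.5·0.0442 + 3·0.125·0.111 = 0.12175.

0.12175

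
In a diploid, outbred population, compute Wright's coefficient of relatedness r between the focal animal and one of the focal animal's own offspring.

0.5

Each parent–offspring link contributes a factor of 1/2, and independent paths through distinct common ancestors add.
One parent–offspring link: r = (1/2)^1 = 1/2.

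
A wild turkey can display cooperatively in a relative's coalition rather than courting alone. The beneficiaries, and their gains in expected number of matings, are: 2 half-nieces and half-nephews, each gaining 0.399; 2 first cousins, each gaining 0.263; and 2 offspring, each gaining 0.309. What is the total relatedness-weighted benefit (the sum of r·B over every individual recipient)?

0.4745

r to a half-niece or half-nephew = 1/8 (half-aunt/uncle↔niece/nephew: one path of length 3: r = (1/2)^3 = 1/8).
r to a first cousin = 0.125 (first cousins share one grandparent pair — two paths of length 4: r = 2·(1/2)^4 = 1/8).
r to an offspring = 0.5 (one parent–offspring link: r = (1/2)^1 = 1/2).
Summing one r·B term per recipient: 2·0.125·0.399 + 2·0.125·0.263 + 2·0.5·0.309 = 0.4745.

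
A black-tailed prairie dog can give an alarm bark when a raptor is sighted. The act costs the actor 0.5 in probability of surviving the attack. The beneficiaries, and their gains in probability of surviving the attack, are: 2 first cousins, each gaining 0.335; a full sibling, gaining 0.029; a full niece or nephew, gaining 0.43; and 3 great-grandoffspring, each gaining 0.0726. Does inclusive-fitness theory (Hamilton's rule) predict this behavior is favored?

No

Hamilton's rule: the trait is favored when the sum of r·B over every recipient exceeds the actor's cost C.
r to a first cousin = 0.125 (first cousins share one grandparent pair — two paths of length 4: r = 2·(1/2)^4 = 1/8).
r to a full sibling = 0.5 (full sibs share both parents — two paths of length 2: r = 2·(1/2)^2 = 1/2).
r to a full niece or nephew = 1/4 (full aunt/uncle↔niece/nephew: two paths of length 3 through the shared grandparent pair: r = 2·(1/2)^3 = 1/4).
r to a great-grandoffspring = 1/8 (three parent–offspring links: r = (1/2)^3 = 1/8).
Summing one r·B term per recipient: 2·0.125·0.335 + 1·0.5·0.029 + 1·0.25·0.43 + 3·0.125·0.0726 = 0.232975.
0.232975 < 0.5: the indirect benefit is less than the cost.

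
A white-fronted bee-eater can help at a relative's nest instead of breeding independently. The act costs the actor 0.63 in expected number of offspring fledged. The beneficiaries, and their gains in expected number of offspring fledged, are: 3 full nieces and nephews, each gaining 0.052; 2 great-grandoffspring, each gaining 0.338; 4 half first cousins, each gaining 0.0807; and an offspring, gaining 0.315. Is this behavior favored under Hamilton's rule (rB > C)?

No

Hamilton's rule: the trait is favored when the sum of r·B over every recipient exceeds the actor's cost C.
r to a full niece or nephew = 1/4 (full aunt/uncle↔niece/nephew: two paths of length 3 through the shared grandparent pair: r = 2·(1/2)^3 = 1/4).
r to a great-grandoffspring = 0.125 (three parent–offspring links: r = (1/2)^3 = 1/8).
r to a half first cousin = 0.0625 (half first cousins share one grandparent — one path of length 4: r = (1/2)^4 = 1/16).
r to an offspring = 0.5 (one parent–offspring link: r = (1/2)^1 = 1/2).
Summing one r·B term per recipient: 3·0.25·0.052 + 2·0.125·0.338 + 4·0.0625·0.0807 + 1·0.5·0.315 = 0.301175.
0.301175 < 0.63: the indirect benefit is less than the cost.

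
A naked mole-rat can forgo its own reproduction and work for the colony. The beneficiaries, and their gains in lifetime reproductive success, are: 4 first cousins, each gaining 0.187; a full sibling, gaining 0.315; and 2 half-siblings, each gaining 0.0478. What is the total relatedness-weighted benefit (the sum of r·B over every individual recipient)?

0.2749

r to a first cousin = 1/8 (first cousins share one grandparent pair — two paths of length 4: r = 2·(1/2)^4 = 1/8).
r to a full sibling = 0.5 (full sibs share both parents — two paths of length 2: r = 2·(1/2)^2 = 1/2).
r to a half-sibling = 0.25 (half-sibs share one parent — one path of length 2: r = (1/2)^2 = 1/4).
Summing one r·B term per recipient: 4·0.125·0.187 + 1·0.5·0.315 + 2·0.25·0.0478 = 0.2749.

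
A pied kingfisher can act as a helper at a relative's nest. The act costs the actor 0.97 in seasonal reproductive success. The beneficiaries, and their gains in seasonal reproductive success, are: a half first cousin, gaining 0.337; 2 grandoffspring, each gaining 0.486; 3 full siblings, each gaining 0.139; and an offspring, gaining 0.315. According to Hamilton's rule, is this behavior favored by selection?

No

Hamilton's rule: the trait is favored when the sum of r·B over every recipient exceeds the actor's cost C.
r to a half first cousin = 0.0625 (half first cousins share one grandparent — one path of length 4: r = (1/2)^4 = 1/16).
r to a grandoffspring = 0.25 (two parent–offspring links: r = (1/2)^2 = 1/4).
r to a full sibling = 0.5 (full sibs share both parents — two paths of length 2: r = 2·(1/2)^2 = 1/2).
r to an offspring = 1/2 (one parent–offspring link: r = (1/2)^1 = 1/2).
Summing one r·B term per recipient: 1·0.0625·0.337 + 2·0.25·0.486 + 3·0.5·0.139 + 1·0.5·0.315 = 0.6300625.
0.6300625 < 0.97: the indirect benefit is less than the cost.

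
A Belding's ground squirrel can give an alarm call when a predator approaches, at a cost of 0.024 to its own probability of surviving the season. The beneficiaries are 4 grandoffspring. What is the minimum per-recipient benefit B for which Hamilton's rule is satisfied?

r to a grandoffspring = 0.25 (two parent–offspring links: r = (1/2)^2 = 1/4).
Hamilton's rule with n recipients of equal r: n·r·B > C, so B > C/(n·r) = 0.024/(4·0.25) = 0.024.

0.024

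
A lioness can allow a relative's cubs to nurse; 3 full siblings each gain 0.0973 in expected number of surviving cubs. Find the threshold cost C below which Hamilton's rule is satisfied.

0.14595

r to a full sibling = 1/2 (full sibs share both parents — two paths of length 2: r = 2·(1/2)^2 = 1/2).
Hamilton's rule: n·r·B > C, so the trait is favored while C < n·r·B = 3·0.5·0.0973 = 0.14595.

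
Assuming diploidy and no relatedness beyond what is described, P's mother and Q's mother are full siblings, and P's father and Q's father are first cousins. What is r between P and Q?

Independent pedigree routes through distinct common ancestors add.
P and Q are related in two ways: first cousins through their mothers (r = 1/8) and second cousins through their fathers (r = 1/32).
r = 1/8 + 1/32 = 5/32 = 0.15625.

0.15625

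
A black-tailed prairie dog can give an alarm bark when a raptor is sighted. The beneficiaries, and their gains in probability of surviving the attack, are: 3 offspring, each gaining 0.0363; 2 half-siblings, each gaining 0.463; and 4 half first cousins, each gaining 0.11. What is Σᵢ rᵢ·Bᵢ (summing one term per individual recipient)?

0.31345

r to an offspring = 0.5 (one parent–offspring link: r = (1/2)^1 = 1/2).
r to a half-sibling = 1/4 (half-sibs share one parent — one path of length 2: r = (1/2)^2 = 1/4).
r to a half first cousin = 1/16 (half first cousins share one grandparent — one path of length 4: r = (1/2)^4 = 1/16).
Summing one r·B term per recipient: 3·0.5·0.0363 + 2·0.25·0.463 + 4·0.0625·0.11 = 0.31345.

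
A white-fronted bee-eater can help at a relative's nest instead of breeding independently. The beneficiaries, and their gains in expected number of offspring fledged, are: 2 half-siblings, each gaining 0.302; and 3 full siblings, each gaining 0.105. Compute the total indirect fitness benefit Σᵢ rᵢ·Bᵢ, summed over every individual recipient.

r to a half-sibling = 1/4 (half-sibs share one parent — one path of length 2: r = (1/2)^2 = 1/4).
r to a full sibling = 1/2 (full sibs share both parents — two paths of length 2: r = 2·(1/2)^2 = 1/2).
Summing one r·B term per recipient: 2·0.25·0.302 + 3·0.5·0.105 = 0.3085.

0.3085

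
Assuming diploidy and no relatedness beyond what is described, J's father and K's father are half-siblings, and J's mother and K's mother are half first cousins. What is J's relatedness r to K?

Relatedness sums over independent paths through distinct common ancestors.
J and K are related in two ways: half first cousins through their fathers (r = 1/16) and half second cousins through their mothers (r = 1/64).
r = 1/16 + 1/64 = 0.078125.

0.078125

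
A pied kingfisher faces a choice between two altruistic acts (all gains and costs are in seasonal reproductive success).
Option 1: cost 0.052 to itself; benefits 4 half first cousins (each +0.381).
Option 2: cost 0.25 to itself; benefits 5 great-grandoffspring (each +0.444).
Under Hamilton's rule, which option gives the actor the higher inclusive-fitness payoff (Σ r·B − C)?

Option 1

Option 1: r to a half first cousin = 0.0625.
Option 1: Σ r·B − C = (4·0.0625·0.381) − 0.052 = 0.04325.
Option 2: r to a great-grandoffspring = 0.125.
Option 2: Σ r·B − C = (5·0.125·0.444) − 0.25 = 0.0275.
Option 1 has the higher net inclusive-fitness payoff.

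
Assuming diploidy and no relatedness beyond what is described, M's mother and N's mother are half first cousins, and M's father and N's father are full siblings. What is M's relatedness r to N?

0.140625

Relatedness sums over independent paths through distinct common ancestors.
M and N are related in two ways: half second cousins through their mothers (r = 1/64) and first cousins through their fathers (r = 1/8).
r = 1/64 + 1/8 = 9/64 = 0.140625.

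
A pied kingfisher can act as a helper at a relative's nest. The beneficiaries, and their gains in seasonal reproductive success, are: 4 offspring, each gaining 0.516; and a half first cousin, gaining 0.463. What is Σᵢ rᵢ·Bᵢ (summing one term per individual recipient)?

r to an offspring = 0.5 (one parent–offspring link: r = (1/2)^1 = 1/2).
r to a half first cousin = 1/16 (half first cousins share one grandparent — one path of length 4: r = (1/2)^4 = 1/16).
Summing one r·B term per recipient: 4·0.5·0.516 + 1·0.0625·0.463 = 1.0609375.

1.0609375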